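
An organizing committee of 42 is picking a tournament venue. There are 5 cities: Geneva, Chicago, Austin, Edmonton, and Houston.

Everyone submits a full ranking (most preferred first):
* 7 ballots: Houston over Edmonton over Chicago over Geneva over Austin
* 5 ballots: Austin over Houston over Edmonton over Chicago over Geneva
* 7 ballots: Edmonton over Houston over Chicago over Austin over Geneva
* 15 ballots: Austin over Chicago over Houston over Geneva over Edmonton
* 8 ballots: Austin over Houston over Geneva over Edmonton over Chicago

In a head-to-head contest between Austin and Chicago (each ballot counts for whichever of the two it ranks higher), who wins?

Austin

Austin is ranked above Chicago on 28 ballots; Chicago above Austin on 14.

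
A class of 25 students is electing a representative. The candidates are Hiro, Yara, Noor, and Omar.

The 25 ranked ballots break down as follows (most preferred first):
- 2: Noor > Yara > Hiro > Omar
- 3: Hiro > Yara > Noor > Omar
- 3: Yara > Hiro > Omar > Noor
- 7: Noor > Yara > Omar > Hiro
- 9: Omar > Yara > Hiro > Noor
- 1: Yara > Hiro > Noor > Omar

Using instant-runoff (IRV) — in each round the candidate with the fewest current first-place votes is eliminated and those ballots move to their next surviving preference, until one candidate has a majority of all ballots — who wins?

Noor

Round 1: Hiro 3, Yara 4, Noor 9, Omar 9. Hiro eliminated.
Round 2: Yara 7, Noor 9, Omar 9. Yara eliminated.
Round 3: Noor 13, Omar 12. Noor has a majority (≥13).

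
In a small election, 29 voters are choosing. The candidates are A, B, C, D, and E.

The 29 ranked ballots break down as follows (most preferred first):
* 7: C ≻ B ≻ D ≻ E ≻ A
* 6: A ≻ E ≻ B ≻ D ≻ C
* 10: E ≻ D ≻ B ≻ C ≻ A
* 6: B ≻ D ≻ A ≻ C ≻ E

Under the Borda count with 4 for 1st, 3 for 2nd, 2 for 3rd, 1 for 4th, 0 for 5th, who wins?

A: 7×0 + 6×4 + 10×0 + 6×2 = 36
B: 7×3 + 6×2 + 10×2 + 6×4 = 77
C: 7×4 + 6×0 + 10×1 + 6×1 = 44
D: 7×2 + 6×1 + 10×3 + 6×3 = 68
E: 7×1 + 6×3 + 10×4 + 6×0 = 65

B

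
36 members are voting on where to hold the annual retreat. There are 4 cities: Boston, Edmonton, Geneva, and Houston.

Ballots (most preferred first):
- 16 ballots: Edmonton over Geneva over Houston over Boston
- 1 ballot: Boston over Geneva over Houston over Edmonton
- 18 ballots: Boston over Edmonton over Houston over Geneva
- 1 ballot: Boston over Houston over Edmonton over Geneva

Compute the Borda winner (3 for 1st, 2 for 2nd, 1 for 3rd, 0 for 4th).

Boston: 16×0 + 1×3 + 18×3 + 1×3 = 60
Edmonton: 16×3 + 1×0 + 18×2 + 1×1 = 85
Geneva: 16×2 + 1×2 + 18×0 + 1×0 = 34
Houston: 16×1 + 1×1 + 18×1 + 1×2 = 37

Edmonton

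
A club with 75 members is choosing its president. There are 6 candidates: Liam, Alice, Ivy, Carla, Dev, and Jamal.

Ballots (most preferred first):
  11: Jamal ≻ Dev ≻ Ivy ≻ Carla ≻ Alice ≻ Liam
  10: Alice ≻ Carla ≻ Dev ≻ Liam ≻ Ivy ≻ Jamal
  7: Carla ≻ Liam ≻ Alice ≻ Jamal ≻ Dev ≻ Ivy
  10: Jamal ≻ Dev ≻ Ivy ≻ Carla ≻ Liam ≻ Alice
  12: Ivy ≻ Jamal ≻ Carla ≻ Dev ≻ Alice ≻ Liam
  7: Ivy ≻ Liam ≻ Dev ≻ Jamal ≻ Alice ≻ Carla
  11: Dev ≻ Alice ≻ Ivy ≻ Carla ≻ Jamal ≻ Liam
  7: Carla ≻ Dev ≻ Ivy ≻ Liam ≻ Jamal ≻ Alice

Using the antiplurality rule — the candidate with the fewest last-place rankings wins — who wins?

Dev

Last-place votes: Liam 34, Alice 17, Ivy 7, Carla 7, Dev 0, Jamal 10.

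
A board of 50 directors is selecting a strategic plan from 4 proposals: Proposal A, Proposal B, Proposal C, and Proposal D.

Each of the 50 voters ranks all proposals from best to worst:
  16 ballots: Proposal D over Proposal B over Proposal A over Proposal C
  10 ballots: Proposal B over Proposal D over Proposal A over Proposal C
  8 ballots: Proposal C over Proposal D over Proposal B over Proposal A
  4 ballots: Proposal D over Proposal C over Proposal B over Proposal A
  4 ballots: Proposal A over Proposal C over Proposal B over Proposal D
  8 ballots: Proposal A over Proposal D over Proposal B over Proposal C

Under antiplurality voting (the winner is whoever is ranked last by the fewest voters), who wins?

Proposal B

Last-place votes: Proposal A 12, Proposal B 0, Proposal C 34, Proposal D 4.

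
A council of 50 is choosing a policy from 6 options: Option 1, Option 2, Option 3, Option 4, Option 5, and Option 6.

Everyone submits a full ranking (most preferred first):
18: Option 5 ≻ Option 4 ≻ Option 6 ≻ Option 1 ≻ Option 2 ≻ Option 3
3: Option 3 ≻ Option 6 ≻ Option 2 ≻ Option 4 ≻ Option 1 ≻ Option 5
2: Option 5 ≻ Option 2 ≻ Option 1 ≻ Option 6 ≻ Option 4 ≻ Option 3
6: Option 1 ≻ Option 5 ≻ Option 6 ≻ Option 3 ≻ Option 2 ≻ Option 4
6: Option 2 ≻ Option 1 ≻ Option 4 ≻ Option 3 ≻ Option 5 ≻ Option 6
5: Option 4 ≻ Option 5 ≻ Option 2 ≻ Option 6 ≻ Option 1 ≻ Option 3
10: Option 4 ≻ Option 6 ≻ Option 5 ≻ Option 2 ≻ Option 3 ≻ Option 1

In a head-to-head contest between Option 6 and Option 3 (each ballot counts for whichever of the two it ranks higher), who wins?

Option 6

Option 6 is ranked above Option 3 on 41 ballots; Option 3 above Option 6 on 9.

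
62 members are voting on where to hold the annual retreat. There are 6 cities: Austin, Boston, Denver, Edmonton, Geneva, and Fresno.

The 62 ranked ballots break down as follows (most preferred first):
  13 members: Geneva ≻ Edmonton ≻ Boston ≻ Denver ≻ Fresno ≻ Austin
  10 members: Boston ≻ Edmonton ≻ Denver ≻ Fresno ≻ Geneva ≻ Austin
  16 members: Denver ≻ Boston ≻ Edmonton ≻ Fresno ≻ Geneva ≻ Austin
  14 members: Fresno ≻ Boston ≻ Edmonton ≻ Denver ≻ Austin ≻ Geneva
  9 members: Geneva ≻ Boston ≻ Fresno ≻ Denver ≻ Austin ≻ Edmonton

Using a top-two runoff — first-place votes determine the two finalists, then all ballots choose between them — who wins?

Round 1 first-place votes: Austin 0, Boston 10, Denver 16, Edmonton 0, Geneva 22, Fresno 14. Geneva and Denver advance.
Runoff: Geneva is ranked above Denver on 22 ballots, Denver above Geneva on 40.

Denver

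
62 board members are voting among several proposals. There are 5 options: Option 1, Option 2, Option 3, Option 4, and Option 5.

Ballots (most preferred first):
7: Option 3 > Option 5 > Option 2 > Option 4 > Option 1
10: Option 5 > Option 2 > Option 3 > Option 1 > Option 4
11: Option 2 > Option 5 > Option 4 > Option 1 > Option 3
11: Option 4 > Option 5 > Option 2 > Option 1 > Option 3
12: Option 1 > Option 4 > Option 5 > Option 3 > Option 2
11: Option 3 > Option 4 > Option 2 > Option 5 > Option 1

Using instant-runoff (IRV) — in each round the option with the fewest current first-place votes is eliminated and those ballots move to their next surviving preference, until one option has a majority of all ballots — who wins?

Option 2

Round 1: Option 1 12, Option 2 11, Option 3 18, Option 4 11, Option 5 10. Option 5 eliminated.
Round 2: Option 1 12, Option 2 21, Option 3 18, Option 4 11. Option 4 eliminated.
Round 3: Option 1 12, Option 2 32, Option 3 18. Option 2 has a majority (≥32).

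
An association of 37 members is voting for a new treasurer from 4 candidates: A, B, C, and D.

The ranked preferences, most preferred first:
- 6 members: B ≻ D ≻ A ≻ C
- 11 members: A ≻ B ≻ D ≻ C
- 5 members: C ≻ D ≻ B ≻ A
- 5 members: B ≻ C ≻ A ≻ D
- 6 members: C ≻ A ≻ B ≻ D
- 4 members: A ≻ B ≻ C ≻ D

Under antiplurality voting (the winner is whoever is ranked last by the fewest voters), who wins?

Last-place votes: A 5, B 0, C 17, D 15.

B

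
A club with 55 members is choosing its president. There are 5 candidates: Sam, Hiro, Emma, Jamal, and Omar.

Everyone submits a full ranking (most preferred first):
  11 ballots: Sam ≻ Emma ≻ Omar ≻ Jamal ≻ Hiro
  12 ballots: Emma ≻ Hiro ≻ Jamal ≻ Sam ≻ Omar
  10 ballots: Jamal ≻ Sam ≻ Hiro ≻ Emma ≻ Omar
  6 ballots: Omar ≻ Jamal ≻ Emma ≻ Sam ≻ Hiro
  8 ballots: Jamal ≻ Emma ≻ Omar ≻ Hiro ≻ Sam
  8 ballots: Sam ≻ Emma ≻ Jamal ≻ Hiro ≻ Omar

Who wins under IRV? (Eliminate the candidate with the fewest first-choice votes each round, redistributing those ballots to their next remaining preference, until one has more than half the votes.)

Round 1: Sam 19, Hiro 0, Emma 12, Jamal 18, Omar 6. Hiro eliminated.
Round 2: Sam 19, Emma 12, Jamal 18, Omar 6. Omar eliminated.
Round 3: Sam 19, Emma 12, Jamal 24. Emma eliminated.
Round 4: Sam 19, Jamal 36. Jamal has a majority (≥28).

Jamal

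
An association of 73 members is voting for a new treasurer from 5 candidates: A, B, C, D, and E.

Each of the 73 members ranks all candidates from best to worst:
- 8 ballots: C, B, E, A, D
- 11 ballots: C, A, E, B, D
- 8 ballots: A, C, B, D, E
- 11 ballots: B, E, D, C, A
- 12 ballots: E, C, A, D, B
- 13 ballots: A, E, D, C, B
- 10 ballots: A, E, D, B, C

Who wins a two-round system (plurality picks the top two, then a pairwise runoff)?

Round 1 first-place votes: A 31, B 11, C 19, D 0, E 12. A and C advance.
Runoff: A is ranked above C on 31 ballots, C above A on 42.

C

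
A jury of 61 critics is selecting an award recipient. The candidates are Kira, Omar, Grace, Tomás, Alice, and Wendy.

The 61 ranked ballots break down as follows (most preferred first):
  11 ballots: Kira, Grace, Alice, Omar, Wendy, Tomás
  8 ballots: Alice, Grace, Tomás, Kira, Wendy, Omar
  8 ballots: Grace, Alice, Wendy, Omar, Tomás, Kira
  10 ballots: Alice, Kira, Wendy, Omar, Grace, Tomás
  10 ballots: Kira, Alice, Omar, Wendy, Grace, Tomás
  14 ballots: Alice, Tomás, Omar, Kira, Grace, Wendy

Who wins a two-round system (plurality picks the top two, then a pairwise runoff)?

Round 1 first-place votes: Kira 21, Omar 0, Grace 8, Tomás 0, Alice 32, Wendy 0. Alice and Kira advance.
Runoff: Alice is ranked above Kira on 40 ballots, Kira above Alice on 21.

Alice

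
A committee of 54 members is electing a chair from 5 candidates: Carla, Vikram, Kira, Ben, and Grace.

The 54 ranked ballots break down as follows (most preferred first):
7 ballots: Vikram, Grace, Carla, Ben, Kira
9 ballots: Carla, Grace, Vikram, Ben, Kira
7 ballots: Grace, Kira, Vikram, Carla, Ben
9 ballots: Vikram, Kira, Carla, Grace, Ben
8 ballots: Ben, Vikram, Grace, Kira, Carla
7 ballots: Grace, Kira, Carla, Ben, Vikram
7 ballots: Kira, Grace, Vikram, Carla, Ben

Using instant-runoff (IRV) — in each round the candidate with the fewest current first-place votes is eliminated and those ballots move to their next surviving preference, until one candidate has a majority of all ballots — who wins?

Grace

Round 1: Carla 9, Vikram 16, Kira 7, Ben 8, Grace 14. Kira eliminated.
Round 2: Carla 9, Vikram 16, Ben 8, Grace 21. Ben eliminated.
Round 3: Carla 9, Vikram 24, Grace 21. Carla eliminated.
Round 4: Vikram 24, Grace 30. Grace has a majority (≥28).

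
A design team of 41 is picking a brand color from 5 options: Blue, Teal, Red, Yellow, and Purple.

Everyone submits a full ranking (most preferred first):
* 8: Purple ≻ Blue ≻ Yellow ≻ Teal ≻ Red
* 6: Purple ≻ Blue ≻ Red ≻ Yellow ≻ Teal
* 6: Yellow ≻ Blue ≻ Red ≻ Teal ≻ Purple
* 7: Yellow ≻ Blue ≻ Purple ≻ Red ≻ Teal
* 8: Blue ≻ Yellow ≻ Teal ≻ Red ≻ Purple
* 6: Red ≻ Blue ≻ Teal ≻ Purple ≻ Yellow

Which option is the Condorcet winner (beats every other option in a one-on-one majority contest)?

Blue

Blue vs Teal: 41–0
Blue vs Red: 35–6
Blue vs Yellow: 28–13
Blue vs Purple: 27–14
Blue beats every other option.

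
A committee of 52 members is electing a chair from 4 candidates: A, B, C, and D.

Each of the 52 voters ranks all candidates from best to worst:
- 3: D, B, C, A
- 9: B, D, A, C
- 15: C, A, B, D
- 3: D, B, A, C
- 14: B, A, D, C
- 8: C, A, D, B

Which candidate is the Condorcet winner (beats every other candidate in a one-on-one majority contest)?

B vs A: 29–23
B vs C: 29–23
B vs D: 38–14
B beats every other candidate.

B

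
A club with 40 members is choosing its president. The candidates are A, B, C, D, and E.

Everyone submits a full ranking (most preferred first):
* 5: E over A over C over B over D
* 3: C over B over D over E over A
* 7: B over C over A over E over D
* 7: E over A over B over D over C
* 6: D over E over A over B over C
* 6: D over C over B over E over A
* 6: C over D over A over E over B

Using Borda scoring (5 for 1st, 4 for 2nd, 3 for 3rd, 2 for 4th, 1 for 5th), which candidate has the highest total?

A: 5×4 + 3×1 + 7×3 + 7×4 + 6×3 + 6×1 + 6×3 = 114
B: 5×2 + 3×4 + 7×5 + 7×3 + 6×2 + 6×3 + 6×1 = 114
C: 5×3 + 3×5 + 7×4 + 7×1 + 6×1 + 6×4 + 6×5 = 125
D: 5×1 + 3×3 + 7×1 + 7×2 + 6×5 + 6×5 + 6×4 = 119
E: 5×5 + 3×2 + 7×2 + 7×5 + 6×4 + 6×2 + 6×2 = 128

E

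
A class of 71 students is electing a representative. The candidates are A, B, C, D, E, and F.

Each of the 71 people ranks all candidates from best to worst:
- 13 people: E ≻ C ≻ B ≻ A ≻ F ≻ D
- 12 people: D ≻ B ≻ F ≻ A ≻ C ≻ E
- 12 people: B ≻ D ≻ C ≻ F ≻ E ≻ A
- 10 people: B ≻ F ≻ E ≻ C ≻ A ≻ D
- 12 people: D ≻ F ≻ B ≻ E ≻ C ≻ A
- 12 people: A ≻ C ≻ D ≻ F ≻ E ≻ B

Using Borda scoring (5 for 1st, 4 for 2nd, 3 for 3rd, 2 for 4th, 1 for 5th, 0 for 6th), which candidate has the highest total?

A: 13×2 + 12×2 + 12×0 + 10×1 + 12×0 + 12×5 = 120
B: 13×3 + 12×4 + 12×5 + 10×5 + 12×3 + 12×0 = 233
C: 13×4 + 12×1 + 12×3 + 10×2 + 12×1 + 12×4 = 180
D: 13×0 + 12×5 + 12×4 + 10×0 + 12×5 + 12×3 = 204
E: 13×5 + 12×0 + 12×1 + 10×3 + 12×2 + 12×1 = 143
F: 13×1 + 12×3 + 12×2 + 10×4 + 12×4 + 12×2 = 185

B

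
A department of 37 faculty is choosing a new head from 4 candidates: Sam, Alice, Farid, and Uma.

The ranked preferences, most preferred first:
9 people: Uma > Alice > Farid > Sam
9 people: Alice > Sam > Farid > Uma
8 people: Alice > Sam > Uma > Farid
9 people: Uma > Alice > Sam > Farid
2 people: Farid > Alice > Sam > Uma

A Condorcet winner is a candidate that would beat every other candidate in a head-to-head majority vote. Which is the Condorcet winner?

Alice

Alice vs Sam: 37–0
Alice vs Farid: 35–2
Alice vs Uma: 19–18
Alice beats every other candidate.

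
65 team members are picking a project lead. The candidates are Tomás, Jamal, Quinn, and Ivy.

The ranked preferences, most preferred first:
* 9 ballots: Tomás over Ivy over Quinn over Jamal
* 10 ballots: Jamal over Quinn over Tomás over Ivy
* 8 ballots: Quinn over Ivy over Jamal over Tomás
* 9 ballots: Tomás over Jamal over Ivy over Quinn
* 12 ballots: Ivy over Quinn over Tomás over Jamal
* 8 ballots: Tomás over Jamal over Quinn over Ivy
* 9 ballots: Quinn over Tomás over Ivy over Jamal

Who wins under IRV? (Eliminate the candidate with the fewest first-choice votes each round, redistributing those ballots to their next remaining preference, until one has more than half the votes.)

Quinn

Round 1: Tomás 26, Jamal 10, Quinn 17, Ivy 12. Jamal eliminated.
Round 2: Tomás 26, Quinn 27, Ivy 12. Ivy eliminated.
Round 3: Tomás 26, Quinn 39. Quinn has a majority (≥33).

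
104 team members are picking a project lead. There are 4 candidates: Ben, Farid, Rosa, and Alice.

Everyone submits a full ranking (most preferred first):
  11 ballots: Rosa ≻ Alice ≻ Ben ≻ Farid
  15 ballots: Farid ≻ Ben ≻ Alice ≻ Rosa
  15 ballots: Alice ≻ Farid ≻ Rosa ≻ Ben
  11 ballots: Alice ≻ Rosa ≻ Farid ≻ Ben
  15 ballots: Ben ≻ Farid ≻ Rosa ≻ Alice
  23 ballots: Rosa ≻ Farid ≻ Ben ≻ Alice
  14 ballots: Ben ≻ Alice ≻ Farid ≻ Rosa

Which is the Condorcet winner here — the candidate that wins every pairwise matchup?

Farid vs Ben: 64–40
Farid vs Rosa: 59–45
Farid vs Alice: 53–51
Farid beats every other candidate.

Farid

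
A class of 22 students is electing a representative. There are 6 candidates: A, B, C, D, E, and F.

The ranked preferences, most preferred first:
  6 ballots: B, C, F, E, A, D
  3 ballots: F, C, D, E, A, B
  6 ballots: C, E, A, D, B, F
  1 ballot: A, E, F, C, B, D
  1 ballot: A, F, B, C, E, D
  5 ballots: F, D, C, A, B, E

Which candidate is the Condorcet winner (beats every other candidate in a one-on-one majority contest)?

C vs A: 20–2
C vs B: 15–7
C vs D: 17–5
C vs E: 21–1
C vs F: 12–10
C beats every other candidate.

C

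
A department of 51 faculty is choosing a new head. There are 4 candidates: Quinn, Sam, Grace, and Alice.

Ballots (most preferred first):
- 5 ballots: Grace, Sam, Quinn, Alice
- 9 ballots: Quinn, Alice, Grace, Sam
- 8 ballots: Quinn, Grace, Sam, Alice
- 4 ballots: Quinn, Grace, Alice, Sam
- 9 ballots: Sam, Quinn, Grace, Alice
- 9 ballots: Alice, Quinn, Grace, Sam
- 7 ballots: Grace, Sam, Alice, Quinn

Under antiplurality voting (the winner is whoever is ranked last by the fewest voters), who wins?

Grace

Last-place votes: Quinn 7, Sam 22, Grace 0, Alice 22.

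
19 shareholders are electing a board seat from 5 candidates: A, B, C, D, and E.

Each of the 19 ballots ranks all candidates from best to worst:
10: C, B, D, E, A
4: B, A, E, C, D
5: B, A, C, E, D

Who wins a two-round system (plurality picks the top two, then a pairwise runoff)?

Round 1 first-place votes: A 0, B 9, C 10, D 0, E 0. C and B advance.
Runoff: C is ranked above B on 10 ballots, B above C on 9.

C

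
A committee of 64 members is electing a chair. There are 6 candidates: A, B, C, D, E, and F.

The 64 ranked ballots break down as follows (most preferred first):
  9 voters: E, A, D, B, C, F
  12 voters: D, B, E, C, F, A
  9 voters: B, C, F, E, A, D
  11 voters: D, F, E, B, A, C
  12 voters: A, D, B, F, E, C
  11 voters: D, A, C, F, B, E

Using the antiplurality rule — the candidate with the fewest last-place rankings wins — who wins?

B

Last-place votes: A 12, B 0, C 23, D 9, E 11, F 9.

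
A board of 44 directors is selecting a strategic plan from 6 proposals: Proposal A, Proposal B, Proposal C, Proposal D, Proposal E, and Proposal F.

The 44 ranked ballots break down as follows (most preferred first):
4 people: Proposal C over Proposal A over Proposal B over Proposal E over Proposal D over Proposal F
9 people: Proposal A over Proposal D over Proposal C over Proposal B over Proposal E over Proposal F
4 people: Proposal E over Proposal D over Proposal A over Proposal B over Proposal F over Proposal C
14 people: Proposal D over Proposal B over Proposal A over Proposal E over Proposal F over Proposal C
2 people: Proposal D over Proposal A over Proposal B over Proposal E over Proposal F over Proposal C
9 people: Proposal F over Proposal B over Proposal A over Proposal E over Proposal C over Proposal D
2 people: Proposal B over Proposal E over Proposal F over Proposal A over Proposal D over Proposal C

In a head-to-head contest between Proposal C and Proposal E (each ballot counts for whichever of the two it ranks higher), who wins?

Proposal C is ranked above Proposal E on 13 ballots; Proposal E above Proposal C on 31.

Proposal E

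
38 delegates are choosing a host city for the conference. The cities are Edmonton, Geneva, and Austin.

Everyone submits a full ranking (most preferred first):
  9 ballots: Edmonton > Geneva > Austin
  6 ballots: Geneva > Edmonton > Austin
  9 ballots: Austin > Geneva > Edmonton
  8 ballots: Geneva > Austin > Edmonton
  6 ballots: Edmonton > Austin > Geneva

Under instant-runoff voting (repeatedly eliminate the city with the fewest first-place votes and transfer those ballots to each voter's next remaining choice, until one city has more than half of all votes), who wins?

Round 1: Edmonton 15, Geneva 14, Austin 9. Austin eliminated.
Round 2: Edmonton 15, Geneva 23. Geneva has a majority (≥20).

Geneva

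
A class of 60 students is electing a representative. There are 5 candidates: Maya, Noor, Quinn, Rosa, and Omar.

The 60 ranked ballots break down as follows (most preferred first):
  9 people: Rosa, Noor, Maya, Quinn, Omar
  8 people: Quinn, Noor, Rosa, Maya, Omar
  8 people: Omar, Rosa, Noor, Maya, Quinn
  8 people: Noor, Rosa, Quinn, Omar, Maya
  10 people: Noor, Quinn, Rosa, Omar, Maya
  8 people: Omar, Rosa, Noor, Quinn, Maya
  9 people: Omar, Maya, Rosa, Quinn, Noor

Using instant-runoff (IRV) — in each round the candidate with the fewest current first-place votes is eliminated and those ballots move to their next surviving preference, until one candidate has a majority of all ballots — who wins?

Noor

Round 1: Maya 0, Noor 18, Quinn 8, Rosa 9, Omar 25. Maya eliminated.
Round 2: Noor 18, Quinn 8, Rosa 9, Omar 25. Quinn eliminated.
Round 3: Noor 26, Rosa 9, Omar 25. Rosa eliminated.
Round 4: Noor 35, Omar 25. Noor has a majority (≥31).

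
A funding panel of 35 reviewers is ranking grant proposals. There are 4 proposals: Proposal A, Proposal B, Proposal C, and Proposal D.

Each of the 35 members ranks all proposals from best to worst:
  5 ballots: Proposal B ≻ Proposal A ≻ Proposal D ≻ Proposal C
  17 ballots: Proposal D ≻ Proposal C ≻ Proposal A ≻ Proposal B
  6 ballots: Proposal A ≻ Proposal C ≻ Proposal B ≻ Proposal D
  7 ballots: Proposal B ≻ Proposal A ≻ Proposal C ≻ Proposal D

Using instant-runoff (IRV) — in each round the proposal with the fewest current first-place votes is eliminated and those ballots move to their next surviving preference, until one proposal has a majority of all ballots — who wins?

Proposal B

Round 1: Proposal A 6, Proposal B 12, Proposal C 0, Proposal D 17. Proposal C eliminated.
Round 2: Proposal A 6, Proposal B 12, Proposal D 17. Proposal A eliminated.
Round 3: Proposal B 18, Proposal D 17. Proposal B has a majority (≥18).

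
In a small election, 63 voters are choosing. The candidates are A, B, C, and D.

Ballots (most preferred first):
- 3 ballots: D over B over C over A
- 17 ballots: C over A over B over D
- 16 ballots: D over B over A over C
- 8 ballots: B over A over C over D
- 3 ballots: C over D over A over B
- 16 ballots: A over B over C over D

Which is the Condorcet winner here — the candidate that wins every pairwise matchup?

A

A vs B: 36–27
A vs C: 40–23
A vs D: 41–22
A beats every other candidate.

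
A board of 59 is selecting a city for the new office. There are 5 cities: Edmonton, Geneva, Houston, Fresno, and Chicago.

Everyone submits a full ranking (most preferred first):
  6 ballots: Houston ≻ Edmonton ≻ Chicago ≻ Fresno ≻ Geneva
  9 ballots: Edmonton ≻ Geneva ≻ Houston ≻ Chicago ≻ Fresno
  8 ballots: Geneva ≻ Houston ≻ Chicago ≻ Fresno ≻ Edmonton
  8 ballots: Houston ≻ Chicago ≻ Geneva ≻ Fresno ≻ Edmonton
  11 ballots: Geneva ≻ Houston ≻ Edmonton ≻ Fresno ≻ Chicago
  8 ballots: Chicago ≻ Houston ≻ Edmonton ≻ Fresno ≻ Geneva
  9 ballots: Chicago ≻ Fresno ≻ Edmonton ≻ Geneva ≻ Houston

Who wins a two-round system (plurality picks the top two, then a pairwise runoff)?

Round 1 first-place votes: Edmonton 9, Geneva 19, Houston 14, Fresno 0, Chicago 17. Geneva and Chicago advance.
Runoff: Geneva is ranked above Chicago on 28 ballots, Chicago above Geneva on 31.

Chicago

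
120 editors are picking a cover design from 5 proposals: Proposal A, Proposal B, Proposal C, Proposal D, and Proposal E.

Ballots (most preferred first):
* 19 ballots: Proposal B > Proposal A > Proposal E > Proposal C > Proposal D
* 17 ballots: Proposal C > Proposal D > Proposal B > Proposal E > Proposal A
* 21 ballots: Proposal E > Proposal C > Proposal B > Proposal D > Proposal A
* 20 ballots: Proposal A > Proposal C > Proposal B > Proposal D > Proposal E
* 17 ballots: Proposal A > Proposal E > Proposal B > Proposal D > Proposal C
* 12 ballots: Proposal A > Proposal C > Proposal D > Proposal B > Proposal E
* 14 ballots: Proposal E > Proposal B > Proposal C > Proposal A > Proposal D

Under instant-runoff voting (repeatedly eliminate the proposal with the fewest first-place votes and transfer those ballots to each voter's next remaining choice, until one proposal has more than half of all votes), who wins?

Proposal B

Round 1: Proposal A 49, Proposal B 19, Proposal C 17, Proposal D 0, Proposal E 35. Proposal D eliminated.
Round 2: Proposal A 49, Proposal B 19, Proposal C 17, Proposal E 35. Proposal C eliminated.
Round 3: Proposal A 49, Proposal B 36, Proposal E 35. Proposal E eliminated.
Round 4: Proposal A 49, Proposal B 71. Proposal B has a majority (≥61).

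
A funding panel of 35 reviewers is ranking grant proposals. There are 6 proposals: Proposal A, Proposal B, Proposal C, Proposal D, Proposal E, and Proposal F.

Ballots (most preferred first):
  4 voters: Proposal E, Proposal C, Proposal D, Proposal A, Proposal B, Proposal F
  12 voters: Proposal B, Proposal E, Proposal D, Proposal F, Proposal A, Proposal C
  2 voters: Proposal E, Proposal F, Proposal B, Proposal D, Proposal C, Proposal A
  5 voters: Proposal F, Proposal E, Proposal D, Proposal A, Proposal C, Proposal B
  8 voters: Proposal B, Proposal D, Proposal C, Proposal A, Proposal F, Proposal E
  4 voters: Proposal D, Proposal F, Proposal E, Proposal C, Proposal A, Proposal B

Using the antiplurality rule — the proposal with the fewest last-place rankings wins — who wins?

Last-place votes: Proposal A 2, Proposal B 9, Proposal C 12, Proposal D 0, Proposal E 8, Proposal F 4.

Proposal D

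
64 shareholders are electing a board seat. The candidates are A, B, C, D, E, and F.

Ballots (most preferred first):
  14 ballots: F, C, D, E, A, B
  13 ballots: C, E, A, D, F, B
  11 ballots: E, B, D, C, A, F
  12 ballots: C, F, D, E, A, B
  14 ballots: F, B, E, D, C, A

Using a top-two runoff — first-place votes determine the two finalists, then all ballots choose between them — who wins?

C

Round 1 first-place votes: A 0, B 0, C 25, D 0, E 11, F 28. F and C advance.
Runoff: F is ranked above C on 28 ballots, C above F on 36.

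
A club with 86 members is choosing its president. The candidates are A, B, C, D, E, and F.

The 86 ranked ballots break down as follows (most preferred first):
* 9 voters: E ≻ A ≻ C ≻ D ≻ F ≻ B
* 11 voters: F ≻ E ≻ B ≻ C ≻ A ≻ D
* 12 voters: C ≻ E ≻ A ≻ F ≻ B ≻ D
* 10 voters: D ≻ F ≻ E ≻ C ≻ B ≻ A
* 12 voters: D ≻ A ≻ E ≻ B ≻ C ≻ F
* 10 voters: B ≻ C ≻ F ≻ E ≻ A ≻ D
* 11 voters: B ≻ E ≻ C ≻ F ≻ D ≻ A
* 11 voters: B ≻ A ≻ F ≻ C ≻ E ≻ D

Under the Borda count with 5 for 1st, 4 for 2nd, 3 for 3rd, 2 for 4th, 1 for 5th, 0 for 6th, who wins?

E

A: 9×4 + 11×1 + 12×3 + 10×0 + 12×4 + 10×1 + 11×0 + 11×4 = 185
B: 9×0 + 11×3 + 12×1 + 10×1 + 12×2 + 10×5 + 11×5 + 11×5 = 239
C: 9×3 + 11×2 + 12×5 + 10×2 + 12×1 + 10×4 + 11×3 + 11×2 = 236
D: 9×2 + 11×0 + 12×0 + 10×5 + 12×5 + 10×0 + 11×1 + 11×0 = 139
E: 9×5 + 11×4 + 12×4 + 10×3 + 12×3 + 10×2 + 11×4 + 11×1 = 278
F: 9×1 + 11×5 + 12×2 + 10×4 + 12×0 + 10×3 + 11×2 + 11×3 = 213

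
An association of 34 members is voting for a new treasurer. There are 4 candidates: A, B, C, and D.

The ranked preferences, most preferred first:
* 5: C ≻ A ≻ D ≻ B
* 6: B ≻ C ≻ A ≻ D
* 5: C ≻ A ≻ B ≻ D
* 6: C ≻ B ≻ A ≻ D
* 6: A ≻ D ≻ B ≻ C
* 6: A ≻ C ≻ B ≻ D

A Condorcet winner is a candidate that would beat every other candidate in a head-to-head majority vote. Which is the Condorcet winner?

C vs A: 22–12
C vs B: 22–12
C vs D: 28–6
C beats every other candidate.

C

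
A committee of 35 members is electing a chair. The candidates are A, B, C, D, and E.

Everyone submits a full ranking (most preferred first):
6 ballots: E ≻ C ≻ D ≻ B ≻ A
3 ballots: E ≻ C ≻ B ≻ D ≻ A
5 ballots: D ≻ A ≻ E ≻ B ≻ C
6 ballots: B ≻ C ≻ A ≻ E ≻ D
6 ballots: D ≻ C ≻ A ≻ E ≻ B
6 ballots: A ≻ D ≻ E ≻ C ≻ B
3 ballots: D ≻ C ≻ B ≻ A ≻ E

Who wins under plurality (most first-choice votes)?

D

First-place votes: A 6, B 6, C 0, D 14, E 9.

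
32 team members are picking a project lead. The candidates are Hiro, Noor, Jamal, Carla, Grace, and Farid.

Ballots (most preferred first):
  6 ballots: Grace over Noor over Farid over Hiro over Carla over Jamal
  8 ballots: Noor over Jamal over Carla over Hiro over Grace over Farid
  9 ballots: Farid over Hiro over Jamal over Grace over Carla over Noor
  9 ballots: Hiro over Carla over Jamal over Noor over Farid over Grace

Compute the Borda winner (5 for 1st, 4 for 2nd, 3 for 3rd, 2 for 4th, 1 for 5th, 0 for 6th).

Hiro: 6×2 + 8×2 + 9×4 + 9×5 = 109
Noor: 6×4 + 8×5 + 9×0 + 9×2 = 82
Jamal: 6×0 + 8×4 + 9×3 + 9×3 = 86
Carla: 6×1 + 8×3 + 9×1 + 9×4 = 75
Grace: 6×5 + 8×1 + 9×2 + 9×0 = 56
Farid: 6×3 + 8×0 + 9×5 + 9×1 = 72

Hiro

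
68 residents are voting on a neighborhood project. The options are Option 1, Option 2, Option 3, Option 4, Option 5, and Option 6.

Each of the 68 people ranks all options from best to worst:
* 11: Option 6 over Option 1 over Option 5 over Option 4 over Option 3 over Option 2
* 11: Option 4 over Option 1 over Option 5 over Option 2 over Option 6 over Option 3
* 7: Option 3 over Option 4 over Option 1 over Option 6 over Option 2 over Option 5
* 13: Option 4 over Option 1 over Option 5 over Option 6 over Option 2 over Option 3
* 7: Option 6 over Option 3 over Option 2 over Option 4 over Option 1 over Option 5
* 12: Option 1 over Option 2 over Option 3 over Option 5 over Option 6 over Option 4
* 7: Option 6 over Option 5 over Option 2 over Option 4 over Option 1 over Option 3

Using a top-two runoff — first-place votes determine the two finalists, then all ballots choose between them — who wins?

Round 1 first-place votes: Option 1 12, Option 2 0, Option 3 7, Option 4 24, Option 5 0, Option 6 25. Option 6 and Option 4 advance.
Runoff: Option 6 is ranked above Option 4 on 37 ballots, Option 4 above Option 6 on 31.

Option 6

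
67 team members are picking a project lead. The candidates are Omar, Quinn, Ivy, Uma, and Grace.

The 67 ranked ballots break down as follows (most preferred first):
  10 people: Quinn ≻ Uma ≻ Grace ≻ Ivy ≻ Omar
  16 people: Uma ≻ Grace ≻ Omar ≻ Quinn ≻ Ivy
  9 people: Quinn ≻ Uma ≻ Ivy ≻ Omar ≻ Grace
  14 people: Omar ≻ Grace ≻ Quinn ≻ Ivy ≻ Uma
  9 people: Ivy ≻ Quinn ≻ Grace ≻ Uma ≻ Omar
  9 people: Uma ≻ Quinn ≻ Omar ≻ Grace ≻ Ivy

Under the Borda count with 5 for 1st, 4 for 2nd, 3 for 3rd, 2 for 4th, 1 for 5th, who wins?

Omar: 10×1 + 16×3 + 9×2 + 14×5 + 9×1 + 9×3 = 182
Quinn: 10×5 + 16×2 + 9×5 + 14×3 + 9×4 + 9×4 = 241
Ivy: 10×2 + 16×1 + 9×3 + 14×2 + 9×5 + 9×1 = 145
Uma: 10×4 + 16×5 + 9×4 + 14×1 + 9×2 + 9×5 = 233
Grace: 10×3 + 16×4 + 9×1 + 14×4 + 9×3 + 9×2 = 204

Quinn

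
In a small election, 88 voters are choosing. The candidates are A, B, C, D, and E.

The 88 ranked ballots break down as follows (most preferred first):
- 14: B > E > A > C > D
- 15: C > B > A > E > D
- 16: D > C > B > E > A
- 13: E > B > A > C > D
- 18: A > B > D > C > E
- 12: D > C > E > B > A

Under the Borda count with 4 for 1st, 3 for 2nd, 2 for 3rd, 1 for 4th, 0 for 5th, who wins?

B

A: 14×2 + 15×2 + 16×0 + 13×2 + 18×4 + 12×0 = 156
B: 14×4 + 15×3 + 16×2 + 13×3 + 18×3 + 12×1 = 238
C: 14×1 + 15×4 + 16×3 + 13×1 + 18×1 + 12×3 = 189
D: 14×0 + 15×0 + 16×4 + 13×0 + 18×2 + 12×4 = 148
E: 14×3 + 15×1 + 16×1 + 13×4 + 18×0 + 12×2 = 149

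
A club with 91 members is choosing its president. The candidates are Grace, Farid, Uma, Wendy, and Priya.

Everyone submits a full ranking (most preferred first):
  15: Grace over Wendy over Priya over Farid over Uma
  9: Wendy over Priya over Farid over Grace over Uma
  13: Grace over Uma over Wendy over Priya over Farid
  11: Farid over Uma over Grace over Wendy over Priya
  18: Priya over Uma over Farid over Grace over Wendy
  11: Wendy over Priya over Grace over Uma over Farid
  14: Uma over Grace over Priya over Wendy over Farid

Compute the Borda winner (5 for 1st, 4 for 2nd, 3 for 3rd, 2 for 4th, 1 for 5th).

Grace

Grace: 15×5 + 9×2 + 13×5 + 11×3 + 18×2 + 11×3 + 14×4 = 316
Farid: 15×2 + 9×3 + 13×1 + 11×5 + 18×3 + 11×1 + 14×1 = 204
Uma: 15×1 + 9×1 + 13×4 + 11×4 + 18×4 + 11×2 + 14×5 = 284
Wendy: 15×4 + 9×5 + 13×3 + 11×2 + 18×1 + 11×5 + 14×2 = 267
Priya: 15×3 + 9×4 + 13×2 + 11×1 + 18×5 + 11×4 + 14×3 = 294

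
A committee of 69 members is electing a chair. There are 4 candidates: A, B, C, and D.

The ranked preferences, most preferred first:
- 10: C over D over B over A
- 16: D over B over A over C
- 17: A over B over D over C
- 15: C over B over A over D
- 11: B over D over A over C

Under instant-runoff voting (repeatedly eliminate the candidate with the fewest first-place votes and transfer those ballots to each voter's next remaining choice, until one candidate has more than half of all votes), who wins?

D

Round 1: A 17, B 11, C 25, D 16. B eliminated.
Round 2: A 17, C 25, D 27. A eliminated.
Round 3: C 25, D 44. D has a majority (≥35).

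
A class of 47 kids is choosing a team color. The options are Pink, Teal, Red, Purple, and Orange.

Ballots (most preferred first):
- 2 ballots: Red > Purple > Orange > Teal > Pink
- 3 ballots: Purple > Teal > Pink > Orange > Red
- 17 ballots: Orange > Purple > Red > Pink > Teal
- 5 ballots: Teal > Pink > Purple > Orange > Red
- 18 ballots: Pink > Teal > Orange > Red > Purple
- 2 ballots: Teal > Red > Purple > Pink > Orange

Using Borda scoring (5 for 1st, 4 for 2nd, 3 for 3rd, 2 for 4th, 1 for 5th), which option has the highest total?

Pink: 2×1 + 3×3 + 17×2 + 5×4 + 18×5 + 2×2 = 159
Teal: 2×2 + 3×4 + 17×1 + 5×5 + 18×4 + 2×5 = 140
Red: 2×5 + 3×1 + 17×3 + 5×1 + 18×2 + 2×4 = 113
Purple: 2×4 + 3×5 + 17×4 + 5×3 + 18×1 + 2×3 = 130
Orange: 2×3 + 3×2 + 17×5 + 5×2 + 18×3 + 2×1 = 163

Orange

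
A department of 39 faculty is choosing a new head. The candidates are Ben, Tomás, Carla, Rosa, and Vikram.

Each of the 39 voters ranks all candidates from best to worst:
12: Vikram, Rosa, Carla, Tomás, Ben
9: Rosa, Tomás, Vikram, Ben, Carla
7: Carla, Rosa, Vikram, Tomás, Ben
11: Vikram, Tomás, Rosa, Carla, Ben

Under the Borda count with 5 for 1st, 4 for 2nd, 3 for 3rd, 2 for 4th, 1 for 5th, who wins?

Ben: 12×1 + 9×2 + 7×1 + 11×1 = 48
Tomás: 12×2 + 9×4 + 7×2 + 11×4 = 118
Carla: 12×3 + 9×1 + 7×5 + 11×2 = 102
Rosa: 12×4 + 9×5 + 7×4 + 11×3 = 154
Vikram: 12×5 + 9×3 + 7×3 + 11×5 = 163

Vikram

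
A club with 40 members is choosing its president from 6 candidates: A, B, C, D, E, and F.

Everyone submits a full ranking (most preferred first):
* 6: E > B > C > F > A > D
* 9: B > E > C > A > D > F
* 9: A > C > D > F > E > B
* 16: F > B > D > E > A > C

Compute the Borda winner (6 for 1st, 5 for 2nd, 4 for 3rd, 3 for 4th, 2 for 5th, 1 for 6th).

B

A: 6×2 + 9×3 + 9×6 + 16×2 = 125
B: 6×5 + 9×6 + 9×1 + 16×5 = 173
C: 6×4 + 9×4 + 9×5 + 16×1 = 121
D: 6×1 + 9×2 + 9×4 + 16×4 = 124
E: 6×6 + 9×5 + 9×2 + 16×3 = 147
F: 6×3 + 9×1 + 9×3 + 16×6 = 150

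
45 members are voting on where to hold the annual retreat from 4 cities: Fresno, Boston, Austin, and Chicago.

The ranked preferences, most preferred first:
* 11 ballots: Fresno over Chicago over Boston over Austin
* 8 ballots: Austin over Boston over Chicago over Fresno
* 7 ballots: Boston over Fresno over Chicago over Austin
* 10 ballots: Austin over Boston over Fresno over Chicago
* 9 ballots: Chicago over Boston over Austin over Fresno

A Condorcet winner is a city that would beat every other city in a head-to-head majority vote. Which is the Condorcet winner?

Boston

Boston vs Fresno: 34–11
Boston vs Austin: 27–18
Boston vs Chicago: 25–20
Boston beats every other city.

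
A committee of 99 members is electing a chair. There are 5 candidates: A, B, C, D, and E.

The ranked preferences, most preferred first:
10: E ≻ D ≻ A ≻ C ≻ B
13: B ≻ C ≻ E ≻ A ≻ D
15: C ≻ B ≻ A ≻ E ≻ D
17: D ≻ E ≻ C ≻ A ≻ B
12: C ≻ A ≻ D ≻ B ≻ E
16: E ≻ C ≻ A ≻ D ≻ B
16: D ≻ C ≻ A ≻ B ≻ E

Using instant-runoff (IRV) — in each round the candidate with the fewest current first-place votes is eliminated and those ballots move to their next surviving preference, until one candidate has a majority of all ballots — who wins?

Round 1: A 0, B 13, C 27, D 33, E 26. A eliminated.
Round 2: B 13, C 27, D 33, E 26. B eliminated.
Round 3: C 40, D 33, E 26. E eliminated.
Round 4: C 56, D 43. C has a majority (≥50).

C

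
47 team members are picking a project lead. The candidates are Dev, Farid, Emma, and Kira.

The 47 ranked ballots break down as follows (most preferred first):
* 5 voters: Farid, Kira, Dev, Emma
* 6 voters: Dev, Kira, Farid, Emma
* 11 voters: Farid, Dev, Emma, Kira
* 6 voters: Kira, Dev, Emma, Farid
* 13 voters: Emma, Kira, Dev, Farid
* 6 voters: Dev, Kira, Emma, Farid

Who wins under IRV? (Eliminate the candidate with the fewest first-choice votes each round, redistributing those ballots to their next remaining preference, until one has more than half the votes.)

Dev

Round 1: Dev 12, Farid 16, Emma 13, Kira 6. Kira eliminated.
Round 2: Dev 18, Farid 16, Emma 13. Emma eliminated.
Round 3: Dev 31, Farid 16. Dev has a majority (≥24).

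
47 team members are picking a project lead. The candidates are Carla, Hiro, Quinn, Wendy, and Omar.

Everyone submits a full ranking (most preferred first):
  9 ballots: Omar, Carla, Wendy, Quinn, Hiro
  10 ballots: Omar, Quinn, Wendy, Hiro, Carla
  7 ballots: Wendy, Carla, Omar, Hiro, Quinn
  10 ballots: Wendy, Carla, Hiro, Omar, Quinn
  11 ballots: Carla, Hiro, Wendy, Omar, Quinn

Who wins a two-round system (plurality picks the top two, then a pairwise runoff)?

Round 1 first-place votes: Carla 11, Hiro 0, Quinn 0, Wendy 17, Omar 19. Omar and Wendy advance.
Runoff: Omar is ranked above Wendy on 19 ballots, Wendy above Omar on 28.

Wendy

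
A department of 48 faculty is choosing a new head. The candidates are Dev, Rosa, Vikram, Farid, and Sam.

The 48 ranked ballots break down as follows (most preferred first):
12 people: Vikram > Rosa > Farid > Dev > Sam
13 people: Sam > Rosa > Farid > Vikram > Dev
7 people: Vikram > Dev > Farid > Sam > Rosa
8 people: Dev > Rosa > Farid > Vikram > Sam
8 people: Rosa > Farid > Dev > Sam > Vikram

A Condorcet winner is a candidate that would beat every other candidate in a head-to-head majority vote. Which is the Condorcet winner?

Rosa vs Dev: 33–15
Rosa vs Vikram: 29–19
Rosa vs Farid: 41–7
Rosa vs Sam: 28–20
Rosa beats every other candidate.

Rosa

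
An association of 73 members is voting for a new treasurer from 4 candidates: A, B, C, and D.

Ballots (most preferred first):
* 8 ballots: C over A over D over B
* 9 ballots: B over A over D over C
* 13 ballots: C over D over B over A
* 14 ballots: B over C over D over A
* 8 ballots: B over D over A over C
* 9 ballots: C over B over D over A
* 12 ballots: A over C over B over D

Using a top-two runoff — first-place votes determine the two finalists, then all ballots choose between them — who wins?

C

Round 1 first-place votes: A 12, B 31, C 30, D 0. B and C advance.
Runoff: B is ranked above C on 31 ballots, C above B on 42.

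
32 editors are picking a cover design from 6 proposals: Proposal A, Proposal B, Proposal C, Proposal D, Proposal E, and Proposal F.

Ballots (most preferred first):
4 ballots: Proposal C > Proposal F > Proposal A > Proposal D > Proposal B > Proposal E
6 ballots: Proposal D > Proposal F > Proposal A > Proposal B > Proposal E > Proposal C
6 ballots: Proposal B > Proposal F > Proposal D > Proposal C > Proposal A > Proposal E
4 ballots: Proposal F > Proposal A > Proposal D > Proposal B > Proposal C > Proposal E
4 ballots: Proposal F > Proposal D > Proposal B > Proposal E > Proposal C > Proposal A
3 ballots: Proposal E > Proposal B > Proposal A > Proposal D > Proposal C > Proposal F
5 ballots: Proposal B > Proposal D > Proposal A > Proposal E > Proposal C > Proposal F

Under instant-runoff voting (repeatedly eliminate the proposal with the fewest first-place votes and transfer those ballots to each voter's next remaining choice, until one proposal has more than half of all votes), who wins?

Round 1: Proposal A 0, Proposal B 11, Proposal C 4, Proposal D 6, Proposal E 3, Proposal F 8. Proposal A eliminated.
Round 2: Proposal B 11, Proposal C 4, Proposal D 6, Proposal E 3, Proposal F 8. Proposal E eliminated.
Round 3: Proposal B 14, Proposal C 4, Proposal D 6, Proposal F 8. Proposal C eliminated.
Round 4: Proposal B 14, Proposal D 6, Proposal F 12. Proposal D eliminated.
Round 5: Proposal B 14, Proposal F 18. Proposal F has a majority (≥17).

Proposal F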